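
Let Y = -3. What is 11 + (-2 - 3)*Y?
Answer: 26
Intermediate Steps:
11 + (-2 - 3)*Y = 11 + (-2 - 3)*(-3) = 11 - 5*(-3) = 11 + 15 = 26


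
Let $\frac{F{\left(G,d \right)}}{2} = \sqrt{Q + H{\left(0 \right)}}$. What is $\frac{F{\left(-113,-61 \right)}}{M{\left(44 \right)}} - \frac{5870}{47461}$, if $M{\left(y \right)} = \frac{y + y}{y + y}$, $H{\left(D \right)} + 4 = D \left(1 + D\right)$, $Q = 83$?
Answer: $- \frac{5870}{47461} + 2 \sqrt{79} \approx 17.653$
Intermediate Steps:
$H{\left(D \right)} = -4 + D \left(1 + D\right)$
$M{\left(y \right)} = 1$ ($M{\left(y \right)} = \frac{2 y}{2 y} = 2 y \frac{1}{2 y} = 1$)
$F{\left(G,d \right)} = 2 \sqrt{79}$ ($F{\left(G,d \right)} = 2 \sqrt{83 + \left(-4 + 0 + 0^{2}\right)} = 2 \sqrt{83 + \left(-4 + 0 + 0\right)} = 2 \sqrt{83 - 4} = 2 \sqrt{79}$)
$\frac{F{\left(-113,-61 \right)}}{M{\left(44 \right)}} - \frac{5870}{47461} = \frac{2 \sqrt{79}}{1} - \frac{5870}{47461} = 2 \sqrt{79} \cdot 1 - \frac{5870}{47461} = 2 \sqrt{79} - \frac{5870}{47461} = - \frac{5870}{47461} + 2 \sqrt{79}$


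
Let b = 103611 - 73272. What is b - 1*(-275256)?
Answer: 305595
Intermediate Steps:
b = 30339
b - 1*(-275256) = 30339 - 1*(-275256) = 30339 + 275256 = 305595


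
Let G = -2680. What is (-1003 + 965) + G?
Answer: -2718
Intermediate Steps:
(-1003 + 965) + G = (-1003 + 965) - 2680 = -38 - 2680 = -2718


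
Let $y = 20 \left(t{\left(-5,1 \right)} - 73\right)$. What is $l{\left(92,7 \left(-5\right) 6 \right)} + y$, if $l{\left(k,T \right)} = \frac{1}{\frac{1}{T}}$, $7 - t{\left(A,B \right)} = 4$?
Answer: $-1610$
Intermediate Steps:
$t{\left(A,B \right)} = 3$ ($t{\left(A,B \right)} = 7 - 4 = 3$)
$l{\left(k,T \right)} = T$
$y = -1400$ ($y = 20 \left(3 - 73\right) = 20 \left(-70\right) = -1400$)
$l{\left(92,7 \left(-5\right) 6 \right)} + y = 7 \left(-5\right) 6 - 1400 = \left(-35\right) 6 - 1400 = -210 - 1400 = -1610$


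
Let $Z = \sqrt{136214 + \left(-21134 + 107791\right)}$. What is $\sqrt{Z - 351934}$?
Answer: $\sqrt{-351934 + \sqrt{222871}} \approx 592.84 i$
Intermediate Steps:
$Z = \sqrt{222871}$ ($Z = \sqrt{136214 + 86657} = \sqrt{222871} \approx 472.09$)
$\sqrt{Z - 351934} = \sqrt{\sqrt{222871} - 351934} = \sqrt{-351934 + \sqrt{222871}}$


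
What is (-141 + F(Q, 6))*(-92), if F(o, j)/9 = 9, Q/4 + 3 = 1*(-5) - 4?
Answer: 5520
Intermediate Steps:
Q = -48 (Q = -12 + 4*(1*(-5) - 4) = -12 + 4*(-5 - 4) = -12 + 4*(-9) = -12 - 36 = -48)
F(o, j) = 81 (F(o, j) = 9*9 = 81)
(-141 + F(Q, 6))*(-92) = (-141 + 81)*(-92) = -60*(-92) = 5520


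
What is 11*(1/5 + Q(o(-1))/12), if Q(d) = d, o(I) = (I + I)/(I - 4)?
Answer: 77/30 ≈ 2.5667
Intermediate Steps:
o(I) = 2*I/(-4 + I) (o(I) = (2*I)/(-4 + I) = 2*I/(-4 + I))
11*(1/5 + Q(o(-1))/12) = 11*(1/5 + (2*(-1)/(-4 - 1))/12) = 11*(1*(1/5) + (2*(-1)/(-5))*(1/12)) = 11*(1/5 + (2*(-1)*(-1/5))*(1/12)) = 11*(1/5 + (2/5)*(1/12)) = 11*(1/5 + 1/30) = 11*(7/30) = 77/30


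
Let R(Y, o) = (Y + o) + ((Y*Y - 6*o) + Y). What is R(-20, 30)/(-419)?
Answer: -210/419 ≈ -0.50119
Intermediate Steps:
R(Y, o) = Y² - 5*o + 2*Y (R(Y, o) = (Y + o) + ((Y² - 6*o) + Y) = (Y + o) + (Y + Y² - 6*o) = Y² - 5*o + 2*Y)
R(-20, 30)/(-419) = ((-20)² - 5*30 + 2*(-20))/(-419) = (400 - 150 - 40)*(-1/419) = 210*(-1/419) = -210/419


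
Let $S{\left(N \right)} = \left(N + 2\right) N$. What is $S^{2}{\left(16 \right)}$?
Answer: $82944$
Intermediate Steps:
$S{\left(N \right)} = N \left(2 + N\right)$ ($S{\left(N \right)} = \left(2 + N\right) N = N \left(2 + N\right)$)
$S^{2}{\left(16 \right)} = \left(16 \left(2 + 16\right)\right)^{2} = \left(16 \cdot 18\right)^{2} = 288^{2} = 82944$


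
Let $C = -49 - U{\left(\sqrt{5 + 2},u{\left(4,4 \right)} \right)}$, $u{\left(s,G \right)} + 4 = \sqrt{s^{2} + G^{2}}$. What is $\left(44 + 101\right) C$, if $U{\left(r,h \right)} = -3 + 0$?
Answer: $-6670$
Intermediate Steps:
$u{\left(s,G \right)} = -4 + \sqrt{G^{2} + s^{2}}$ ($u{\left(s,G \right)} = -4 + \sqrt{s^{2} + G^{2}} = -4 + \sqrt{G^{2} + s^{2}}$)
$U{\left(r,h \right)} = -3$
$C = -46$ ($C = -49 - -3 = -49 + 3 = -46$)
$\left(44 + 101\right) C = \left(44 + 101\right) \left(-46\right) = 145 \left(-46\right) = -6670$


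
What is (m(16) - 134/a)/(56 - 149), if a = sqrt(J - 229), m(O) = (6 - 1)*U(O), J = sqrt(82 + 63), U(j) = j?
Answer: -80/93 - 134*I/(93*sqrt(229 - sqrt(145))) ≈ -0.86022 - 0.097821*I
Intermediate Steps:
J = sqrt(145) ≈ 12.042
m(O) = 5*O (m(O) = (6 - 1)*O = 5*O)
a = sqrt(-229 + sqrt(145)) (a = sqrt(sqrt(145) - 229) = sqrt(-229 + sqrt(145)) ≈ 14.73*I)
(m(16) - 134/a)/(56 - 149) = (5*16 - 134/sqrt(-229 + sqrt(145)))/(56 - 149) = (80 - 134/sqrt(-229 + sqrt(145)))/(-93) = (80 - 134/sqrt(-229 + sqrt(145)))*(-1/93) = -80/93 + 134/(93*sqrt(-229 + sqrt(145)))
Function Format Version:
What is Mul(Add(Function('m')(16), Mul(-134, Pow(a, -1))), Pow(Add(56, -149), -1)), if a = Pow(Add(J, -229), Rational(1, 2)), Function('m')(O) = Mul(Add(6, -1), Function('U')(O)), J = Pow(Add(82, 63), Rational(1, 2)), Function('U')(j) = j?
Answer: Add(Rational(-80, 93), Mul(Rational(-134, 93), I, Pow(Add(229, Mul(-1, Pow(145, Rational(1, 2)))), Rational(-1, 2)))) ≈ Add(-0.86022, Mul(-0.097821, I))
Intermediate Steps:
J = Pow(145, Rational(1, 2)) ≈ 12.042
Function('m')(O) = Mul(5, O) (Function('m')(O) = Mul(Add(6, -1), O) = Mul(5, O))
a = Pow(Add(-229, Pow(145, Rational(1, 2))), Rational(1, 2)) (a = Pow(Add(Pow(145, Rational(1, 2)), -229), Rational(1, 2)) = Pow(Add(-229, Pow(145, Rational(1, 2))), Rational(1, 2)) ≈ Mul(14.730, I))
Mul(Add(Function('m')(16), Mul(-134, Pow(a, -1))), Pow(Add(56, -149), -1)) = Mul(Add(Mul(5, 16), Mul(-134, Pow(Pow(Add(-229, Pow(145, Rational(1, 2))), Rational(1, 2)), -1))), Pow(Add(56, -149), -1)) = Mul(Add(80, Mul(-134, Pow(Add(-229, Pow(145, Rational(1, 2))), Rational(-1, 2)))), Pow(-93, -1)) = Mul(Add(80, Mul(-134, Pow(Add(-229, Pow(145, Rational(1, 2))), Rational(-1, 2)))), Rational(-1, 93)) = Add(Rational(-80, 93), Mul(Rational(134, 93), Pow(Add(-229, Pow(145, Rational(1, 2))), Rational(-1, 2))))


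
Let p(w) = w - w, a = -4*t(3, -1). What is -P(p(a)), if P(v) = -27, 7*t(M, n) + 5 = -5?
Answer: 27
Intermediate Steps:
t(M, n) = -10/7 (t(M, n) = -5/7 + (⅐)*(-5) = -5/7 - 5/7 = -10/7)
a = 40/7 (a = -4*(-10/7) = 40/7 ≈ 5.7143)
p(w) = 0
-P(p(a)) = -1*(-27) = 27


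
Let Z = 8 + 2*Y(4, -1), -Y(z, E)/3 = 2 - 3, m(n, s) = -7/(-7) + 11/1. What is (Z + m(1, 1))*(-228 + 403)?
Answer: 4550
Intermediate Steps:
m(n, s) = 12 (m(n, s) = -7*(-⅐) + 11*1 = 1 + 11 = 12)
Y(z, E) = 3 (Y(z, E) = -3*(2 - 3) = -3*(-1) = 3)
Z = 14 (Z = 8 + 2*3 = 8 + 6 = 14)
(Z + m(1, 1))*(-228 + 403) = (14 + 12)*(-228 + 403) = 26*175 = 4550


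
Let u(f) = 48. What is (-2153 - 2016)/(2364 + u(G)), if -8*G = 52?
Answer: -4169/2412 ≈ -1.7284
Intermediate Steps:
G = -13/2 (G = -⅛*52 = -13/2 ≈ -6.5000)
(-2153 - 2016)/(2364 + u(G)) = (-2153 - 2016)/(2364 + 48) = -4169/2412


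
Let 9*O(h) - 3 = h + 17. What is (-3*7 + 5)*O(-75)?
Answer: 880/9 ≈ 97.778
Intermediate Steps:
O(h) = 20/9 + h/9 (O(h) = ⅓ + (h + 17)/9 = ⅓ + (17 + h)/9 = ⅓ + (17/9 + h/9) = 20/9 + h/9)
(-3*7 + 5)*O(-75) = (-3*7 + 5)*(20/9 + (⅑)*(-75)) = (-21 + 5)*(20/9 - 25/3) = -16*(-55/9) = 880/9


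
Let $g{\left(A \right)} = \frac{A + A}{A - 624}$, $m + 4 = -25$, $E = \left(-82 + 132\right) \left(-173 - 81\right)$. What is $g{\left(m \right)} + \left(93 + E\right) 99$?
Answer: $- \frac{815004671}{653} \approx -1.2481 \cdot 10^{6}$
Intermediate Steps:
$E = -12700$ ($E = 50 \left(-254\right) = -12700$)
$m = -29$ ($m = -4 - 25 = -29$)
$g{\left(A \right)} = \frac{2 A}{-624 + A}$
$g{\left(m \right)} + \left(93 + E\right) 99 = 2 \left(-29\right) \frac{1}{-624 - 29} + \left(93 - 12700\right) 99 = 2 \left(-29\right) \frac{1}{-653} - 1248093 = 2 \left(-29\right) \left(- \frac{1}{653}\right) - 1248093 = \frac{58}{653} - 1248093 = - \frac{815004671}{653}$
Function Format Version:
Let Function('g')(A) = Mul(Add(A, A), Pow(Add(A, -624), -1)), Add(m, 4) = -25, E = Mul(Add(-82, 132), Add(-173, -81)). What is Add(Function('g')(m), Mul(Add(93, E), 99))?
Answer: Rational(-815004671, 653) ≈ -1.2481e+6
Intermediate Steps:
E = -12700 (E = Mul(50, -254) = -12700)
m = -29 (m = Add(-4, -25) = -29)
Function('g')(A) = Mul(2, A, Pow(Add(-624, A), -1)) (Function('g')(A) = Mul(Mul(2, A), Pow(Add(-624, A), -1)) = Mul(2, A, Pow(Add(-624, A), -1)))
Add(Function('g')(m), Mul(Add(93, E), 99)) = Add(Mul(2, -29, Pow(Add(-624, -29), -1)), Mul(Add(93, -12700), 99)) = Add(Mul(2, -29, Pow(-653, -1)), Mul(-12607, 99)) = Add(Mul(2, -29, Rational(-1, 653)), -1248093) = Add(Rational(58, 653), -1248093) = Rational(-815004671, 653)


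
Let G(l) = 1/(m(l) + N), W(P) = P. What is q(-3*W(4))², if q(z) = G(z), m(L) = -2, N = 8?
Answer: 1/36 ≈ 0.027778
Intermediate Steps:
G(l) = ⅙ (G(l) = 1/(-2 + 8) = 1/6 = ⅙)
q(z) = ⅙
q(-3*W(4))² = (⅙)² = 1/36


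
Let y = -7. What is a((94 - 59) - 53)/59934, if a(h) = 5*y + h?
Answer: -53/59934 ≈ -0.00088431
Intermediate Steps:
a(h) = -35 + h (a(h) = 5*(-7) + h = -35 + h)
a((94 - 59) - 53)/59934 = (-35 + ((94 - 59) - 53))/59934 = (-35 + (35 - 53))*(1/59934) = (-35 - 18)*(1/59934) = -53*1/59934 = -53/59934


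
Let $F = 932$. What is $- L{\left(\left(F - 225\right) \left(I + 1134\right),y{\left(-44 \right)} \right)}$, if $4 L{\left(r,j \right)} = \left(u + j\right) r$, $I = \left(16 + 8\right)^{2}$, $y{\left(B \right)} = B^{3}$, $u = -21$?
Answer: $\frac{51505144425}{2} \approx 2.5753 \cdot 10^{10}$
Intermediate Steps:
$I = 576$ ($I = 24^{2} = 576$)
$L{\left(r,j \right)} = \frac{r \left(-21 + j\right)}{4}$ ($L{\left(r,j \right)} = \frac{\left(-21 + j\right) r}{4} = \frac{r \left(-21 + j\right)}{4}$)
$- L{\left(\left(F - 225\right) \left(I + 1134\right),y{\left(-44 \right)} \right)} = - \frac{\left(932 - 225\right) \left(576 + 1134\right) \left(-21 + \left(-44\right)^{3}\right)}{4} = - \frac{707 \cdot 1710 \left(-21 - 85184\right)}{4} = - \frac{1208970 \left(-85205\right)}{4} = \left(-1\right) \left(- \frac{51505144425}{2}\right) = \frac{51505144425}{2}$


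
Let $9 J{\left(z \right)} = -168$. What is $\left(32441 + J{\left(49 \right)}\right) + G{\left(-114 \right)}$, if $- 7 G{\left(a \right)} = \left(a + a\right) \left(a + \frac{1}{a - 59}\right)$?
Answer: $\frac{104299805}{3633} \approx 28709.0$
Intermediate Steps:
$J{\left(z \right)} = - \frac{56}{3}$ ($J{\left(z \right)} = \frac{1}{9} \left(-168\right) = - \frac{56}{3}$)
$G{\left(a \right)} = - \frac{2 a \left(a + \frac{1}{-59 + a}\right)}{7}$ ($G{\left(a \right)} = - \frac{\left(a + a\right) \left(a + \frac{1}{a - 59}\right)}{7} = - \frac{2 a \left(a + \frac{1}{-59 + a}\right)}{7}$)
$\left(32441 + J{\left(49 \right)}\right) + G{\left(-114 \right)} = \left(32441 - \frac{56}{3}\right) + \frac{2}{7} \left(-114\right) \frac{1}{-59 - 114} \left(-1 - \left(-114\right)^{2} + 59 \left(-114\right)\right) = \frac{97267}{3} + \frac{2}{7} \left(-114\right) \frac{1}{-173} \left(-1 - 12996 - 6726\right) = \frac{97267}{3} + \frac{2}{7} \left(-114\right) \left(- \frac{1}{173}\right) \left(-1 - 12996 - 6726\right) = \frac{97267}{3} + \frac{2}{7} \left(-114\right) \left(- \frac{1}{173}\right) \left(-19723\right) = \frac{97267}{3} - \frac{4496844}{1211} = \frac{104299805}{3633}$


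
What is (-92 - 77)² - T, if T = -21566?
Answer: 50127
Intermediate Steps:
(-92 - 77)² - T = (-92 - 77)² - 1*(-21566) = (-169)² + 21566 = 28561 + 21566 = 50127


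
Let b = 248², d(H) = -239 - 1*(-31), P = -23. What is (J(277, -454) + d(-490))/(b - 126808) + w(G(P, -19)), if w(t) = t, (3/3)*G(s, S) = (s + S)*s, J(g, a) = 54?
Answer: 31541909/32652 ≈ 966.00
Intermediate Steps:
d(H) = -208 (d(H) = -239 + 31 = -208)
G(s, S) = s*(S + s) (G(s, S) = (s + S)*s = (S + s)*s = s*(S + s))
b = 61504
(J(277, -454) + d(-490))/(b - 126808) + w(G(P, -19)) = (54 - 208)/(61504 - 126808) - 23*(-19 - 23) = -154/(-65304) - 23*(-42) = -154*(-1/65304) + 966 = 77/32652 + 966 = 31541909/32652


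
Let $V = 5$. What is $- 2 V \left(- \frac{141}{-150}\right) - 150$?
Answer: $- \frac{797}{5} \approx -159.4$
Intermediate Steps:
$- 2 V \left(- \frac{141}{-150}\right) - 150 = \left(-2\right) 5 \left(- \frac{141}{-150}\right) - 150 = - 10 \left(\left(-141\right) \left(- \frac{1}{150}\right)\right) - 150 = \left(-10\right) \frac{47}{50} - 150 = - \frac{47}{5} - 150 = - \frac{797}{5}$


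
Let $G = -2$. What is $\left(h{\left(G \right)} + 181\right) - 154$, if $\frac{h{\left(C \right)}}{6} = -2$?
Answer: $15$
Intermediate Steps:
$h{\left(C \right)} = -12$ ($h{\left(C \right)} = 6 \left(-2\right) = -12$)
$\left(h{\left(G \right)} + 181\right) - 154 = \left(-12 + 181\right) - 154 = 169 - 154 = 15$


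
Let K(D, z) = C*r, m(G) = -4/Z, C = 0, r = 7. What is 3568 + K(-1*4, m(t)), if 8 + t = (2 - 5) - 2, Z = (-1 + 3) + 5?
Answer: 3568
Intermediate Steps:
Z = 7 (Z = 2 + 5 = 7)
t = -13 (t = -8 + ((2 - 5) - 2) = -8 + (-3 - 2) = -8 - 5 = -13)
m(G) = -4/7
K(D, z) = 0 (K(D, z) = 0*7 = 0)
3568 + K(-1*4, m(t)) = 3568 + 0 = 3568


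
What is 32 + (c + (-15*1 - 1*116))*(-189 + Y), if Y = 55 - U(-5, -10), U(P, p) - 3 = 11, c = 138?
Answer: -1004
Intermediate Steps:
U(P, p) = 14 (U(P, p) = 3 + 11 = 14)
Y = 41 (Y = 55 - 1*14 = 55 - 14 = 41)
32 + (c + (-15*1 - 1*116))*(-189 + Y) = 32 + (138 + (-15*1 - 1*116))*(-189 + 41) = 32 + (138 + (-15 - 116))*(-148) = 32 + (138 - 131)*(-148) = 32 + 7*(-148) = 32 - 1036 = -1004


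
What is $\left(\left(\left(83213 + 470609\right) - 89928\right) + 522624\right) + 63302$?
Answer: $1049820$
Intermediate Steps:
$\left(\left(\left(83213 + 470609\right) - 89928\right) + 522624\right) + 63302 = \left(\left(553822 - 89928\right) + 522624\right) + 63302 = \left(463894 + 522624\right) + 63302 = 986518 + 63302 = 1049820$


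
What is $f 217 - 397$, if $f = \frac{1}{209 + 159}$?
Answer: $- \frac{145879}{368} \approx -396.41$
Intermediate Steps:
$f = \frac{1}{368} \approx 0.0027174$
$f 217 - 397 = \frac{1}{368} \cdot 217 - 397 = \frac{217}{368} - 397 = - \frac{145879}{368}$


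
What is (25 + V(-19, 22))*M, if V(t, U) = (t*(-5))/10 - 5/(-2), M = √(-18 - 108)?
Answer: 111*I*√14 ≈ 415.32*I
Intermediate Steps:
M = 3*I*√14 (M = √(-126) = 3*I*√14 ≈ 11.225*I)
V(t, U) = 5/2 - t/2 (V(t, U) = -5*t*(⅒) - 5*(-½) = -t/2 + 5/2 = 5/2 - t/2)
(25 + V(-19, 22))*M = (25 + (5/2 - ½*(-19)))*(3*I*√14) = (25 + (5/2 + 19/2))*(3*I*√14) = (25 + 12)*(3*I*√14) = 37*(3*I*√14) = 111*I*√14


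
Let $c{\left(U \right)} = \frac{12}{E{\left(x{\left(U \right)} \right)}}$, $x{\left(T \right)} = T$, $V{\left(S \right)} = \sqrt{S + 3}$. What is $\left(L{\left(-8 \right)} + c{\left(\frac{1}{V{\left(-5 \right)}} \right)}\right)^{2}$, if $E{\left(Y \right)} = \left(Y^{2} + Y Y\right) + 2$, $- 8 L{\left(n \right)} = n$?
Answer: $169$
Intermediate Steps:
$V{\left(S \right)} = \sqrt{3 + S}$
$L{\left(n \right)} = - \frac{n}{8}$
$E{\left(Y \right)} = 2 + 2 Y^{2}$ ($E{\left(Y \right)} = \left(Y^{2} + Y^{2}\right) + 2 = 2 Y^{2} + 2 = 2 + 2 Y^{2}$)
$c{\left(U \right)} = \frac{12}{2 + 2 U^{2}}$
$\left(L{\left(-8 \right)} + c{\left(\frac{1}{V{\left(-5 \right)}} \right)}\right)^{2} = \left(\left(- \frac{1}{8}\right) \left(-8\right) + \frac{6}{1 + \left(\frac{1}{\sqrt{3 - 5}}\right)^{2}}\right)^{2} = \left(1 + \frac{6}{1 + \left(\frac{1}{\sqrt{-2}}\right)^{2}}\right)^{2} = \left(1 + \frac{6}{1 + \left(\frac{1}{i \sqrt{2}}\right)^{2}}\right)^{2} = \left(1 + \frac{6}{1 + \left(- \frac{i \sqrt{2}}{2}\right)^{2}}\right)^{2} = \left(1 + \frac{6}{1 - \frac{1}{2}}\right)^{2} = \left(1 + 6 \frac{1}{\frac{1}{2}}\right)^{2} = \left(1 + 6 \cdot 2\right)^{2} = \left(1 + 12\right)^{2} = 13^{2} = 169$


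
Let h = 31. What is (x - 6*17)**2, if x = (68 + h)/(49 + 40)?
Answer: 80622441/7921 ≈ 10178.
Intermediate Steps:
x = 99/89 (x = (68 + 31)/(49 + 40) = 99/89 ≈ 1.1124)
(x - 6*17)**2 = (99/89 - 6*17)**2 = (99/89 - 102)**2 = (-8979/89)**2 = 80622441/7921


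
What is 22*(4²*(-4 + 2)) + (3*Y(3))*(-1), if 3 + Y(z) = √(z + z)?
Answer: -695 - 3*√6 ≈ -702.35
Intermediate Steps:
Y(z) = -3 + √2*√z (Y(z) = -3 + √(z + z) = -3 + √(2*z) = -3 + √2*√z)
22*(4²*(-4 + 2)) + (3*Y(3))*(-1) = 22*(4²*(-4 + 2)) + (3*(-3 + √2*√3))*(-1) = 22*(16*(-2)) + (3*(-3 + √6))*(-1) = 22*(-32) + (-9 + 3*√6)*(-1) = -704 + (9 - 3*√6) = -695 - 3*√6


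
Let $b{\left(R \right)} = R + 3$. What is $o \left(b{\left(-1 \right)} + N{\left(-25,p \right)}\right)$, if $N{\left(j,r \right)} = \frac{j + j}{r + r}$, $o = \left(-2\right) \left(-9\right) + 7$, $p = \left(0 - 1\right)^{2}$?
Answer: $-575$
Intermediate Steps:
$b{\left(R \right)} = 3 + R$
$p = 1$ ($p = \left(-1\right)^{2} = 1$)
$o = 25$ ($o = 18 + 7 = 25$)
$N{\left(j,r \right)} = \frac{j}{r}$ ($N{\left(j,r \right)} = \frac{2 j}{2 r} = 2 j \frac{1}{2 r} = \frac{j}{r}$)
$o \left(b{\left(-1 \right)} + N{\left(-25,p \right)}\right) = 25 \left(\left(3 - 1\right) - \frac{25}{1}\right) = 25 \left(2 - 25\right) = 25 \left(-23\right) = -575$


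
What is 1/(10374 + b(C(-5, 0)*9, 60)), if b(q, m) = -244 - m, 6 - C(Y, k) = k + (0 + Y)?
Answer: 1/10070 ≈ 9.9305e-5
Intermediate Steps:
C(Y, k) = 6 - Y - k (C(Y, k) = 6 - (k + (0 + Y)) = 6 - (k + Y) = 6 - (Y + k) = 6 + (-Y - k) = 6 - Y - k)
1/(10374 + b(C(-5, 0)*9, 60)) = 1/(10374 + (-244 - 1*60)) = 1/(10374 + (-244 - 60)) = 1/(10374 - 304) = 1/10070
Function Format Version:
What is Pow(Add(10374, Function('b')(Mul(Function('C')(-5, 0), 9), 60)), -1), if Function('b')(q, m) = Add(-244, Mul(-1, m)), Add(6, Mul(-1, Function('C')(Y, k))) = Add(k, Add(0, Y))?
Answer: Rational(1, 10070) ≈ 9.9305e-5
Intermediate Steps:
Function('C')(Y, k) = Add(6, Mul(-1, Y), Mul(-1, k)) (Function('C')(Y, k) = Add(6, Mul(-1, Add(k, Add(0, Y)))) = Add(6, Mul(-1, Add(k, Y))) = Add(6, Mul(-1, Add(Y, k))) = Add(6, Add(Mul(-1, Y), Mul(-1, k))) = Add(6, Mul(-1, Y), Mul(-1, k)))
Pow(Add(10374, Function('b')(Mul(Function('C')(-5, 0), 9), 60)), -1) = Pow(Add(10374, Add(-244, Mul(-1, 60))), -1) = Pow(Add(10374, Add(-244, -60)), -1) = Pow(Add(10374, -304), -1) = Pow(10070, -1) = Rational(1, 10070)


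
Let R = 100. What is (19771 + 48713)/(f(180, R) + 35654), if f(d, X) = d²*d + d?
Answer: 34242/2933917 ≈ 0.011671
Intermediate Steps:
f(d, X) = d + d³ (f(d, X) = d³ + d = d + d³)
(19771 + 48713)/(f(180, R) + 35654) = (19771 + 48713)/((180 + 180³) + 35654) = 68484/((180 + 5832000) + 35654) = 68484/(5832180 + 35654) = 68484/5867834 = 68484*(1/5867834) = 34242/2933917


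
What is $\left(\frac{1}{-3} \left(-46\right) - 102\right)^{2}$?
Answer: $\frac{67600}{9} \approx 7511.1$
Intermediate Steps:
$\left(\frac{1}{-3} \left(-46\right) - 102\right)^{2} = \left(\left(- \frac{1}{3}\right) \left(-46\right) - 102\right)^{2} = \left(\frac{46}{3} - 102\right)^{2} = \left(- \frac{260}{3}\right)^{2} = \frac{67600}{9}$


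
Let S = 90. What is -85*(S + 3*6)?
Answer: -9180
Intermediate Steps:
-85*(S + 3*6) = -85*(90 + 3*6) = -85*(90 + 18) = -85*108 = -9180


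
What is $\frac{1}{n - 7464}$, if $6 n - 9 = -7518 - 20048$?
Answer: $- \frac{6}{72341} \approx -8.2941 \cdot 10^{-5}$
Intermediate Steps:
$n = - \frac{27557}{6}$ ($n = \frac{3}{2} + \frac{-7518 - 20048}{6} = \frac{3}{2} + \frac{1}{6} \left(-27566\right) = \frac{3}{2} - \frac{13783}{3} = - \frac{27557}{6} \approx -4592.8$)
$\frac{1}{n - 7464} = \frac{1}{- \frac{27557}{6} - 7464} = \frac{1}{- \frac{72341}{6}} = - \frac{6}{72341}$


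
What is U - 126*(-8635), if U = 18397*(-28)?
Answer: 572894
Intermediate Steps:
U = -515116
U - 126*(-8635) = -515116 - 126*(-8635) = -515116 + 1088010 = 572894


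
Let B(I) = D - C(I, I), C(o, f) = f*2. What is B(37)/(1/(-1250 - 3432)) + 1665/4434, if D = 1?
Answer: 505160263/1478 ≈ 3.4179e+5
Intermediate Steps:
C(o, f) = 2*f
B(I) = 1 - 2*I
B(37)/(1/(-1250 - 3432)) + 1665/4434 = (1 - 2*37)/(1/(-1250 - 3432)) + 1665/4434 = (1 - 74)/(1/(-4682)) + 1665*(1/4434) = -73/(-1/4682) + 555/1478 = -73*(-4682) + 555/1478 = 341786 + 555/1478 = 505160263/1478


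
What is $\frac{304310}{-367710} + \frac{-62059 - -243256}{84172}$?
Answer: $\frac{4101356755}{3095088612} \approx 1.3251$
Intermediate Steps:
$\frac{304310}{-367710} + \frac{-62059 - -243256}{84172} = 304310 \left(- \frac{1}{367710}\right) + \left(-62059 + 243256\right) \frac{1}{84172} = - \frac{30431}{36771} + 181197 \cdot \frac{1}{84172} = - \frac{30431}{36771} + \frac{181197}{84172} = \frac{4101356755}{3095088612}$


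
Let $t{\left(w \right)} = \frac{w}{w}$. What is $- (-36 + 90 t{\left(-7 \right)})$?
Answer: $-54$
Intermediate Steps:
$t{\left(w \right)} = 1$
$- (-36 + 90 t{\left(-7 \right)}) = - (-36 + 90 \cdot 1) = - (-36 + 90) = \left(-1\right) 54 = -54$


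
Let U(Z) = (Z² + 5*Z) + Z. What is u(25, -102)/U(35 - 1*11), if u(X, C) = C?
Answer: -17/120 ≈ -0.14167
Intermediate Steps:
U(Z) = Z² + 6*Z
u(25, -102)/U(35 - 1*11) = -102*1/((6 + (35 - 1*11))*(35 - 1*11)) = -102*1/((6 + (35 - 11))*(35 - 11)) = -102*1/(24*(6 + 24)) = -102/(24*30) = -102/720 = -102*1/720 = -17/120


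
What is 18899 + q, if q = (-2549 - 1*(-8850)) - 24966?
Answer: 234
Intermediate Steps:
q = -18665 (q = (-2549 + 8850) - 24966 = 6301 - 24966 = -18665)
18899 + q = 18899 - 18665 = 234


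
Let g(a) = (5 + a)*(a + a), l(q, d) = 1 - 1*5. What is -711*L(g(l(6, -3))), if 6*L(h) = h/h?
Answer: -237/2 ≈ -118.50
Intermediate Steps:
l(q, d) = -4 (l(q, d) = 1 - 5 = -4)
g(a) = 2*a*(5 + a) (g(a) = (5 + a)*(2*a) = 2*a*(5 + a))
L(h) = ⅙ (L(h) = (h/h)/6 = (⅙)*1 = ⅙)
-711*L(g(l(6, -3))) = -711*⅙ = -237/2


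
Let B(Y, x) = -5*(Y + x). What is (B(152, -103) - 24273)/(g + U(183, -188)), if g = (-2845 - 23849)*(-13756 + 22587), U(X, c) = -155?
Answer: 24518/235734869 ≈ 0.00010401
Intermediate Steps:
B(Y, x) = -5*Y - 5*x
g = -235734714 (g = -26694*8831 = -235734714)
(B(152, -103) - 24273)/(g + U(183, -188)) = ((-5*152 - 5*(-103)) - 24273)/(-235734714 - 155) = ((-760 + 515) - 24273)/(-235734869) = (-245 - 24273)*(-1/235734869) = -24518*(-1/235734869) = 24518/235734869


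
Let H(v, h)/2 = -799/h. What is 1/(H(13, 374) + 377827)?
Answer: 11/4156050 ≈ 2.6467e-6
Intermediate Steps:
H(v, h) = -1598/h (H(v, h) = 2*(-799/h) = -1598/h)
1/(H(13, 374) + 377827) = 1/(-1598/374 + 377827) = 1/(-1598*1/374 + 377827) = 1/(-47/11 + 377827) = 1/(4156050/11) = 11/4156050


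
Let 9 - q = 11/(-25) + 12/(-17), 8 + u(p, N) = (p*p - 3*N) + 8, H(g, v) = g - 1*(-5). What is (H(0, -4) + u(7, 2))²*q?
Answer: 9934848/425 ≈ 23376.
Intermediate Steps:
H(g, v) = 5 + g (H(g, v) = g + 5 = 5 + g)
u(p, N) = p² - 3*N (u(p, N) = -8 + ((p*p - 3*N) + 8) = -8 + ((p² - 3*N) + 8) = -8 + (8 + p² - 3*N) = p² - 3*N)
q = 4312/425 (q = 9 - (11/(-25) + 12/(-17)) = 9 - (11*(-1/25) + 12*(-1/17)) = 9 - (-11/25 - 12/17) = 9 - 1*(-487/425) = 9 + 487/425 = 4312/425 ≈ 10.146)
(H(0, -4) + u(7, 2))²*q = ((5 + 0) + (7² - 3*2))²*(4312/425) = (5 + (49 - 6))²*(4312/425) = (5 + 43)²*(4312/425) = 48²*(4312/425) = 2304*(4312/425) = 9934848/425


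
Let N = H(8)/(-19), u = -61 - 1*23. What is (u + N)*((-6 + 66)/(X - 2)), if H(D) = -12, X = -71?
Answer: 95040/1387 ≈ 68.522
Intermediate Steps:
u = -84 (u = -61 - 23 = -84)
N = 12/19 (N = -12/(-19) = -12*(-1/19) = 12/19 ≈ 0.63158)
(u + N)*((-6 + 66)/(X - 2)) = (-84 + 12/19)*((-6 + 66)/(-71 - 2)) = -95040/(19*(-73)) = -95040*(-1)/(19*73) = -1584/19*(-60/73) = 95040/1387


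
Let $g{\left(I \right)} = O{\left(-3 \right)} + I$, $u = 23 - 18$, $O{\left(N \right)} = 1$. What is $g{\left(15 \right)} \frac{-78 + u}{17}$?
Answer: $- \frac{1168}{17} \approx -68.706$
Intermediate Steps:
$u = 5$ ($u = 23 - 18 = 5$)
$g{\left(I \right)} = 1 + I$
$g{\left(15 \right)} \frac{-78 + u}{17} = \left(1 + 15\right) \frac{-78 + 5}{17} = 16 \left(\left(-73\right) \frac{1}{17}\right) = 16 \left(- \frac{73}{17}\right) = - \frac{1168}{17}$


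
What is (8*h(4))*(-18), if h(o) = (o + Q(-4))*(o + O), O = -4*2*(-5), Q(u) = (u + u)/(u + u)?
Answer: -31680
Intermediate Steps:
Q(u) = 1 (Q(u) = (2*u)/((2*u)) = (2*u)*(1/(2*u)) = 1)
O = 40 (O = -8*(-5) = 40)
h(o) = (1 + o)*(40 + o) (h(o) = (o + 1)*(o + 40) = (1 + o)*(40 + o))
(8*h(4))*(-18) = (8*(40 + 4² + 41*4))*(-18) = (8*(40 + 16 + 164))*(-18) = (8*220)*(-18) = 1760*(-18) = -31680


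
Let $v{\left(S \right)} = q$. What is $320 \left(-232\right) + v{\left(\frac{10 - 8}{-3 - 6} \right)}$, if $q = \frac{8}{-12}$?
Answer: $- \frac{222722}{3} \approx -74241.0$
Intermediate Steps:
$q = - \frac{2}{3}$ ($q = 8 \left(- \frac{1}{12}\right) = - \frac{2}{3} \approx -0.66667$)
$v{\left(S \right)} = - \frac{2}{3}$
$320 \left(-232\right) + v{\left(\frac{10 - 8}{-3 - 6} \right)} = 320 \left(-232\right) - \frac{2}{3} = -74240 - \frac{2}{3} = - \frac{222722}{3}$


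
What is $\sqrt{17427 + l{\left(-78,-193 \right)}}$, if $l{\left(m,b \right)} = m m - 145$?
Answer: $\sqrt{23366} \approx 152.86$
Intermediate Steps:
$l{\left(m,b \right)} = -145 + m^{2}$ ($l{\left(m,b \right)} = m^{2} - 145 = -145 + m^{2}$)
$\sqrt{17427 + l{\left(-78,-193 \right)}} = \sqrt{17427 - \left(145 - \left(-78\right)^{2}\right)} = \sqrt{17427 + \left(-145 + 6084\right)} = \sqrt{17427 + 5939} = \sqrt{23366}$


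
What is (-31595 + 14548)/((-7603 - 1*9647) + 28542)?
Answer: -17047/11292 ≈ -1.5097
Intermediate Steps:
(-31595 + 14548)/((-7603 - 1*9647) + 28542) = -17047/((-7603 - 9647) + 28542) = -17047/(-17250 + 28542) = -17047/11292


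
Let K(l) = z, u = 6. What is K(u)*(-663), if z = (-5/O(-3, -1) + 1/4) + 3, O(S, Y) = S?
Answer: -13039/4 ≈ -3259.8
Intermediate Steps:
z = 59/12 (z = (-5/(-3) + 1/4) + 3 = (-5*(-⅓) + 1*(¼)) + 3 = (5/3 + ¼) + 3 = 23/12 + 3 = 59/12 ≈ 4.9167)
K(l) = 59/12
K(u)*(-663) = (59/12)*(-663) = -13039/4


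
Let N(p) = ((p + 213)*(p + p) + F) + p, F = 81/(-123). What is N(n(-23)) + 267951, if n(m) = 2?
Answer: 11021306/41 ≈ 2.6881e+5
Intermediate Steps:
F = -27/41 (F = 81*(-1/123) = -27/41 ≈ -0.65854)
N(p) = -27/41 + p + 2*p*(213 + p) (N(p) = ((p + 213)*(p + p) - 27/41) + p = ((213 + p)*(2*p) - 27/41) + p = (2*p*(213 + p) - 27/41) + p = (-27/41 + 2*p*(213 + p)) + p = -27/41 + p + 2*p*(213 + p))
N(n(-23)) + 267951 = (-27/41 + 2*2**2 + 427*2) + 267951 = (-27/41 + 2*4 + 854) + 267951 = (-27/41 + 8 + 854) + 267951 = 35315/41 + 267951 = 11021306/41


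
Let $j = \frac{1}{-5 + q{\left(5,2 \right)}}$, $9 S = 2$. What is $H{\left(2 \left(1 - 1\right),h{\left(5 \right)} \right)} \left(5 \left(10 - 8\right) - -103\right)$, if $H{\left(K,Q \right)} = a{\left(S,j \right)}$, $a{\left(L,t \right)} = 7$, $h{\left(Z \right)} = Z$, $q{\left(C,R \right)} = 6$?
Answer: $791$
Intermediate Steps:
$S = \frac{2}{9}$ ($S = \frac{1}{9} \cdot 2 = \frac{2}{9} \approx 0.22222$)
$j = 1$ ($j = \frac{1}{-5 + 6} = 1^{-1} = 1$)
$H{\left(K,Q \right)} = 7$
$H{\left(2 \left(1 - 1\right),h{\left(5 \right)} \right)} \left(5 \left(10 - 8\right) - -103\right) = 7 \left(5 \left(10 - 8\right) - -103\right) = 7 \left(5 \cdot 2 + 103\right) = 7 \left(10 + 103\right) = 7 \cdot 113 = 791$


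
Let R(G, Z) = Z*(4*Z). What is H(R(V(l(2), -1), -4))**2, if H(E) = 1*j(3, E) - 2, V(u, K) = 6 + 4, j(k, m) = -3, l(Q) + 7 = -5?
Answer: 25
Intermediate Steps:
l(Q) = -12 (l(Q) = -7 - 5 = -12)
V(u, K) = 10
R(G, Z) = 4*Z**2
H(E) = -5 (H(E) = 1*(-3) - 2 = -3 - 2 = -5)
H(R(V(l(2), -1), -4))**2 = (-5)**2 = 25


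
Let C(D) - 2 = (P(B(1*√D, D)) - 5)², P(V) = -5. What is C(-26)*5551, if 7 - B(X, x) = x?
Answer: 566202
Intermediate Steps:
B(X, x) = 7 - x
C(D) = 102 (C(D) = 2 + (-5 - 5)² = 2 + (-10)² = 2 + 100 = 102)
C(-26)*5551 = 102*5551 = 566202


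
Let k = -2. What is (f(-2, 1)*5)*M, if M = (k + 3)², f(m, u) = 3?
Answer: 15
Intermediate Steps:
M = 1 (M = (-2 + 3)² = 1² = 1)
(f(-2, 1)*5)*M = (3*5)*1 = 15*1 = 15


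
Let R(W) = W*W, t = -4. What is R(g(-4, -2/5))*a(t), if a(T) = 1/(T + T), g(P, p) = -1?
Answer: -⅛ ≈ -0.12500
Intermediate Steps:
R(W) = W²
a(T) = 1/(2*T)
R(g(-4, -2/5))*a(t) = (-1)²*((½)/(-4)) = 1*((½)*(-¼)) = 1*(-⅛) = -⅛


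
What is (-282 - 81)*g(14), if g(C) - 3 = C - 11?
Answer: -2178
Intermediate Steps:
g(C) = -8 + C (g(C) = 3 + (C - 11) = 3 + (-11 + C) = -8 + C)
(-282 - 81)*g(14) = (-282 - 81)*(-8 + 14) = -363*6 = -2178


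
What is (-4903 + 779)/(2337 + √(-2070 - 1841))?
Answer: -2409447/1366370 + 1031*I*√3911/1366370 ≈ -1.7634 + 0.047188*I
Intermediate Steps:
(-4903 + 779)/(2337 + √(-2070 - 1841)) = -4124/(2337 + √(-3911)) = -4124/(2337 + I*√3911)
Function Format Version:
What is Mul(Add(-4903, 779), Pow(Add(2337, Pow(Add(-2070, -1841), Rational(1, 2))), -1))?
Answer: Add(Rational(-2409447, 1366370), Mul(Rational(1031, 1366370), I, Pow(3911, Rational(1, 2)))) ≈ Add(-1.7634, Mul(0.047188, I))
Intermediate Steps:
Mul(Add(-4903, 779), Pow(Add(2337, Pow(Add(-2070, -1841), Rational(1, 2))), -1)) = Mul(-4124, Pow(Add(2337, Pow(-3911, Rational(1, 2))), -1)) = Mul(-4124, Pow(Add(2337, Mul(I, Pow(3911, Rational(1, 2)))), -1))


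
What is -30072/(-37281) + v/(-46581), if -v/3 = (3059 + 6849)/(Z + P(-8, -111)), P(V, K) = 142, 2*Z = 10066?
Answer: 805573830116/998537100075 ≈ 0.80675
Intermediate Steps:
Z = 5033 (Z = (½)*10066 = 5033)
v = -9908/1725 (v = -3*(3059 + 6849)/(5033 + 142) = -29724/5175 = -3*9908/5175 = -9908/1725 ≈ -5.7438)
-30072/(-37281) + v/(-46581) = -30072/(-37281) - 9908/1725/(-46581) = -30072*(-1/37281) - 9908/1725*(-1/46581) = 10024/12427 + 9908/80352225 = 805573830116/998537100075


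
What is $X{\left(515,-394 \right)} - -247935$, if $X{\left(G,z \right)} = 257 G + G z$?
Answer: $177380$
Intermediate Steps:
$X{\left(515,-394 \right)} - -247935 = 515 \left(257 - 394\right) - -247935 = 515 \left(-137\right) + 247935 = -70555 + 247935 = 177380$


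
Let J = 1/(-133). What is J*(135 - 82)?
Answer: -53/133 ≈ -0.39850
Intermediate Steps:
J = -1/133 ≈ -0.0075188
J*(135 - 82) = -(135 - 82)/133 = -1/133*53 = -53/133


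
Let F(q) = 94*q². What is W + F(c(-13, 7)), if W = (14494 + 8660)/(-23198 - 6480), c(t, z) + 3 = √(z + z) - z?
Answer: 159003147/14839 - 1880*√14 ≈ 3680.9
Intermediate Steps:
c(t, z) = -3 - z + √2*√z (c(t, z) = -3 + (√(z + z) - z) = -3 + (√(2*z) - z) = -3 + (√2*√z - z) = -3 + (-z + √2*√z) = -3 - z + √2*√z)
W = -11577/14839 (W = 23154/(-29678) = 23154*(-1/29678) = -11577/14839 ≈ -0.78017)
W + F(c(-13, 7)) = -11577/14839 + 94*(-3 - 1*7 + √2*√7)² = -11577/14839 + 94*(-3 - 7 + √14)² = -11577/14839 + 94*(-10 + √14)²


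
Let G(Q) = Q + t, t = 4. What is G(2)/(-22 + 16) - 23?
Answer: -24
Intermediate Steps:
G(Q) = 4 + Q (G(Q) = Q + 4 = 4 + Q)
G(2)/(-22 + 16) - 23 = (4 + 2)/(-22 + 16) - 23 = 6/(-6) - 23 = -1/6*6 - 23 = -1 - 23 = -24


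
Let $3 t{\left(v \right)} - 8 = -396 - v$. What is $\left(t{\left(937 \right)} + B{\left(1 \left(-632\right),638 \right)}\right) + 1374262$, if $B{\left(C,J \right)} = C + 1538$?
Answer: $\frac{4124179}{3} \approx 1.3747 \cdot 10^{6}$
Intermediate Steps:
$t{\left(v \right)} = - \frac{388}{3} - \frac{v}{3}$ ($t{\left(v \right)} = \frac{8}{3} + \frac{-396 - v}{3} = \frac{8}{3} - \left(132 + \frac{v}{3}\right) = - \frac{388}{3} - \frac{v}{3}$)
$B{\left(C,J \right)} = 1538 + C$
$\left(t{\left(937 \right)} + B{\left(1 \left(-632\right),638 \right)}\right) + 1374262 = \left(\left(- \frac{388}{3} - \frac{937}{3}\right) + \left(1538 + 1 \left(-632\right)\right)\right) + 1374262 = \left(\left(- \frac{388}{3} - \frac{937}{3}\right) + \left(1538 - 632\right)\right) + 1374262 = \left(- \frac{1325}{3} + 906\right) + 1374262 = \frac{1393}{3} + 1374262 = \frac{4124179}{3}$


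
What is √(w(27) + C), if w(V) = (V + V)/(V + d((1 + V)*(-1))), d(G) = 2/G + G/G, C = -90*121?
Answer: 3*I*√184953166/391 ≈ 104.35*I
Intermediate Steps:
C = -10890
d(G) = 1 + 2/G (d(G) = 2/G + 1 = 1 + 2/G)
w(V) = 2*V/(V + (1 - V)/(-1 - V)) (w(V) = (V + V)/(V + (2 + (1 + V)*(-1))/(((1 + V)*(-1)))) = (2*V)/(V + (2 + (-1 - V))/(-1 - V)) = (2*V)/(V + (1 - V)/(-1 - V)) = 2*V/(V + (1 - V)/(-1 - V)))
√(w(27) + C) = √(2*27*(1 + 27)/(-1 + 27 + 27*(1 + 27)) - 10890) = √(2*27*28/(-1 + 27 + 27*28) - 10890) = √(2*27*28/(-1 + 27 + 756) - 10890) = √(2*27*28/782 - 10890) = √(2*27*(1/782)*28 - 10890) = √(756/391 - 10890) = √(-4257234/391) = 3*I*√184953166/391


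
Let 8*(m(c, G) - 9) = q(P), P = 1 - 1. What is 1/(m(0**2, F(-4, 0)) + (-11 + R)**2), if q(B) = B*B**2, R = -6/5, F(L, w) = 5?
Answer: 25/3946 ≈ 0.0063355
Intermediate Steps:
R = -6/5 (R = -6*1/5 = -6/5 ≈ -1.2000)
P = 0
q(B) = B**3
m(c, G) = 9 (m(c, G) = 9 + (1/8)*0**3 = 9 + (1/8)*0 = 9 + 0 = 9)
1/(m(0**2, F(-4, 0)) + (-11 + R)**2) = 1/(9 + (-11 - 6/5)**2) = 1/(9 + (-61/5)**2) = 1/(9 + 3721/25) = 1/(3946/25) = 25/3946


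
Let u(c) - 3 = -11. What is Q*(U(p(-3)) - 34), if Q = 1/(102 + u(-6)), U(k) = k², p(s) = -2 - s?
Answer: -33/94 ≈ -0.35106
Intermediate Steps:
u(c) = -8 (u(c) = 3 - 11 = -8)
Q = 1/94 (Q = 1/(102 - 8) = 1/94 ≈ 0.010638)
Q*(U(p(-3)) - 34) = ((-2 - 1*(-3))² - 34)/94 = ((-2 + 3)² - 34)/94 = (1² - 34)/94 = (1 - 34)/94 = (1/94)*(-33) = -33/94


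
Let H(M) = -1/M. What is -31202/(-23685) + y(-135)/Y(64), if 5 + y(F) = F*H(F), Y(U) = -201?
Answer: 2137904/1586895 ≈ 1.3472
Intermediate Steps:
y(F) = -6 (y(F) = -5 + F*(-1/F) = -5 - 1 = -6)
-31202/(-23685) + y(-135)/Y(64) = -31202/(-23685) - 6/(-201) = -31202*(-1/23685) - 6*(-1/201) = 31202/23685 + 2/67 = 2137904/1586895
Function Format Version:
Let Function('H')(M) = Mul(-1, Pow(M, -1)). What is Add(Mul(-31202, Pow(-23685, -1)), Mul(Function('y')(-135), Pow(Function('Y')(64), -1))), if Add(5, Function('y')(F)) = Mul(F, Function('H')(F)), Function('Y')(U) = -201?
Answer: Rational(2137904, 1586895) ≈ 1.3472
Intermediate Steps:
Function('y')(F) = -6 (Function('y')(F) = Add(-5, Mul(F, Mul(-1, Pow(F, -1)))) = Add(-5, -1) = -6)
Add(Mul(-31202, Pow(-23685, -1)), Mul(Function('y')(-135), Pow(Function('Y')(64), -1))) = Add(Mul(-31202, Pow(-23685, -1)), Mul(-6, Pow(-201, -1))) = Add(Mul(-31202, Rational(-1, 23685)), Mul(-6, Rational(-1, 201))) = Add(Rational(31202, 23685), Rational(2, 67)) = Rational(2137904, 1586895)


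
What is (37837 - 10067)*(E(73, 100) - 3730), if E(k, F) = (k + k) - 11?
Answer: -99833150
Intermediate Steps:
E(k, F) = -11 + 2*k (E(k, F) = 2*k - 11 = -11 + 2*k)
(37837 - 10067)*(E(73, 100) - 3730) = (37837 - 10067)*((-11 + 2*73) - 3730) = 27770*((-11 + 146) - 3730) = 27770*(135 - 3730) = 27770*(-3595) = -99833150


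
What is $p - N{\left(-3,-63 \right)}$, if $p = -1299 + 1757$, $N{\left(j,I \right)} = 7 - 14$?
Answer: $465$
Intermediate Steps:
$N{\left(j,I \right)} = -7$ ($N{\left(j,I \right)} = 7 - 14 = -7$)
$p = 458$
$p - N{\left(-3,-63 \right)} = 458 - -7 = 458 + 7 = 465$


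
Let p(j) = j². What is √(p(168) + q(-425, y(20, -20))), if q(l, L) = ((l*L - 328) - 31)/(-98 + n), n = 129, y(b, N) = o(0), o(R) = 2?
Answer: √28185 ≈ 167.88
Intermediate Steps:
y(b, N) = 2
q(l, L) = -359/31 + L*l/31 (q(l, L) = ((l*L - 328) - 31)/(-98 + 129) = ((L*l - 328) - 31)/31 = ((-328 + L*l) - 31)*(1/31) = (-359 + L*l)*(1/31) = -359/31 + L*l/31)
√(p(168) + q(-425, y(20, -20))) = √(168² + (-359/31 + (1/31)*2*(-425))) = √(28224 + (-359/31 - 850/31)) = √(28224 - 39) = √28185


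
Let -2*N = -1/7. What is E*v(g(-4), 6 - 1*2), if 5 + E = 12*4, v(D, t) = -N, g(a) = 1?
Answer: -43/14 ≈ -3.0714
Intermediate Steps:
N = 1/14 (N = -(-1)/(2*7) = -½*(-⅐) = 1/14 ≈ 0.071429)
v(D, t) = -1/14 (v(D, t) = -1*1/14 = -1/14)
E = 43 (E = -5 + 12*4 = -5 + 48 = 43)
E*v(g(-4), 6 - 1*2) = 43*(-1/14) = -43/14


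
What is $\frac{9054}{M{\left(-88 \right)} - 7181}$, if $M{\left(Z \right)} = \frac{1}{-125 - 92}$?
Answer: $- \frac{109151}{86571} \approx -1.2608$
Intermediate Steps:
$M{\left(Z \right)} = - \frac{1}{217}$ ($M{\left(Z \right)} = \frac{1}{-217} = - \frac{1}{217}$)
$\frac{9054}{M{\left(-88 \right)} - 7181} = \frac{9054}{- \frac{1}{217} - 7181} = \frac{9054}{- \frac{1558278}{217}} = 9054 \left(- \frac{217}{1558278}\right) = - \frac{109151}{86571}$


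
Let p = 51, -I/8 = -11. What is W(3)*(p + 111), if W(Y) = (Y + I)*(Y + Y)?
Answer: 88452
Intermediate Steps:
I = 88 (I = -8*(-11) = 88)
W(Y) = 2*Y*(88 + Y) (W(Y) = (Y + 88)*(Y + Y) = (88 + Y)*(2*Y) = 2*Y*(88 + Y))
W(3)*(p + 111) = (2*3*(88 + 3))*(51 + 111) = (2*3*91)*162 = 546*162 = 88452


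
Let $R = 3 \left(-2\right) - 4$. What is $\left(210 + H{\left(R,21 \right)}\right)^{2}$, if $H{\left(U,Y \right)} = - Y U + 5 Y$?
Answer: $275625$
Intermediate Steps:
$R = -10$ ($R = -6 - 4 = -10$)
$H{\left(U,Y \right)} = 5 Y - U Y$ ($H{\left(U,Y \right)} = - U Y + 5 Y = 5 Y - U Y$)
$\left(210 + H{\left(R,21 \right)}\right)^{2} = \left(210 + 21 \left(5 - -10\right)\right)^{2} = \left(210 + 21 \left(5 + 10\right)\right)^{2} = \left(210 + 21 \cdot 15\right)^{2} = \left(210 + 315\right)^{2} = 525^{2} = 275625$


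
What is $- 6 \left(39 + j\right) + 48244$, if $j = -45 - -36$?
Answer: $48064$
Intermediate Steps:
$j = -9$ ($j = -45 + 36 = -9$)
$- 6 \left(39 + j\right) + 48244 = - 6 \left(39 - 9\right) + 48244 = \left(-6\right) 30 + 48244 = -180 + 48244 = 48064$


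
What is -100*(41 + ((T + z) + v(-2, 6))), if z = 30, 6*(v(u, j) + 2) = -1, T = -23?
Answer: -13750/3 ≈ -4583.3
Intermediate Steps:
v(u, j) = -13/6 (v(u, j) = -2 + (⅙)*(-1) = -2 - ⅙ = -13/6)
-100*(41 + ((T + z) + v(-2, 6))) = -100*(41 + ((-23 + 30) - 13/6)) = -100*(41 + (7 - 13/6)) = -100*(41 + 29/6) = -100*275/6 = -13750/3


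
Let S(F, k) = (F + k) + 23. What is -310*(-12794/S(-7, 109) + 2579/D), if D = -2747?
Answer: 2198984566/68675 ≈ 32020.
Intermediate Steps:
S(F, k) = 23 + F + k
-310*(-12794/S(-7, 109) + 2579/D) = -310*(-12794/(23 - 7 + 109) + 2579/(-2747)) = -310*(-12794/125 + 2579*(-1/2747)) = -310*(-12794*1/125 - 2579/2747) = -310*(-12794/125 - 2579/2747) = -310*(-35467493/343375) = 2198984566/68675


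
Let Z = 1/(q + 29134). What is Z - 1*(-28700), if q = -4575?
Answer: 704843301/24559 ≈ 28700.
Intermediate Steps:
Z = 1/24559 (Z = 1/(-4575 + 29134) = 1/24559 ≈ 4.0718e-5)
Z - 1*(-28700) = 1/24559 - 1*(-28700) = 1/24559 + 28700 = 704843301/24559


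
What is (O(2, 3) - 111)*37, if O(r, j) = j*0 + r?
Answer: -4033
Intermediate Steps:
O(r, j) = r (O(r, j) = 0 + r = r)
(O(2, 3) - 111)*37 = (2 - 111)*37 = -109*37 = -4033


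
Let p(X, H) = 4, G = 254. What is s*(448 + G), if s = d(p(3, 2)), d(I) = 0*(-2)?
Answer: 0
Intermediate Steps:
d(I) = 0
s = 0
s*(448 + G) = 0*(448 + 254) = 0*702 = 0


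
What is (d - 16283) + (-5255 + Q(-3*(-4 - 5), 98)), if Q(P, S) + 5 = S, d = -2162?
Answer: -23607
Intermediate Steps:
Q(P, S) = -5 + S
(d - 16283) + (-5255 + Q(-3*(-4 - 5), 98)) = (-2162 - 16283) + (-5255 + (-5 + 98)) = -18445 + (-5255 + 93) = -18445 - 5162 = -23607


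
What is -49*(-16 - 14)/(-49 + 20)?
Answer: -1470/29 ≈ -50.690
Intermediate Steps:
-49*(-16 - 14)/(-49 + 20) = -(-1470)/(-29) = -(-1470)*(-1)/29 = -49*30/29 = -1470/29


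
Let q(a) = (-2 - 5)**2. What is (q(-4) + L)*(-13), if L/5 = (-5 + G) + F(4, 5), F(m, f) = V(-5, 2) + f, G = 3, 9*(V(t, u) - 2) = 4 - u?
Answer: -8788/9 ≈ -976.44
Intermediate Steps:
V(t, u) = 22/9 - u/9 (V(t, u) = 2 + (4 - u)/9 = 2 + (4/9 - u/9) = 22/9 - u/9)
F(m, f) = 20/9 + f (F(m, f) = (22/9 - 1/9*2) + f = (22/9 - 2/9) + f = 20/9 + f)
q(a) = 49 (q(a) = (-7)**2 = 49)
L = 235/9 (L = 5*((-5 + 3) + (20/9 + 5)) = 5*(-2 + 65/9) = 5*(47/9) = 235/9 ≈ 26.111)
(q(-4) + L)*(-13) = (49 + 235/9)*(-13) = (676/9)*(-13) = -8788/9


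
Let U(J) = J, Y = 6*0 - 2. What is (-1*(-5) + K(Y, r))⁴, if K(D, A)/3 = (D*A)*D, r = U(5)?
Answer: 17850625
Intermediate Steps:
Y = -2 (Y = 0 - 2 = -2)
r = 5
K(D, A) = 3*A*D² (K(D, A) = 3*((D*A)*D) = 3*((A*D)*D) = 3*(A*D²) = 3*A*D²)
(-1*(-5) + K(Y, r))⁴ = (-1*(-5) + 3*5*(-2)²)⁴ = (5 + 3*5*4)⁴ = (5 + 60)⁴ = 65⁴ = 17850625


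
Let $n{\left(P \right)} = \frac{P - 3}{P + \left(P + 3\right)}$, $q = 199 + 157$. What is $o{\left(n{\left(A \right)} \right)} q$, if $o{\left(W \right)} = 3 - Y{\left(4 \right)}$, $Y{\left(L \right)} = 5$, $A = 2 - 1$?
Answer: $-712$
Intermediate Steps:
$A = 1$ ($A = 2 - 1 = 1$)
$q = 356$
$n{\left(P \right)} = \frac{-3 + P}{3 + 2 P}$ ($n{\left(P \right)} = \frac{-3 + P}{P + \left(3 + P\right)} = \frac{-3 + P}{3 + 2 P}$)
$o{\left(W \right)} = -2$ ($o{\left(W \right)} = 3 - 5 = -2$)
$o{\left(n{\left(A \right)} \right)} q = \left(-2\right) 356 = -712$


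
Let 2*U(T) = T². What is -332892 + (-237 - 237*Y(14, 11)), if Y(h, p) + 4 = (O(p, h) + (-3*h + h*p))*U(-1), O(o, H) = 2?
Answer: -345690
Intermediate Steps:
U(T) = T²/2
Y(h, p) = -3 - 3*h/2 + h*p/2 (Y(h, p) = -4 + (2 + (-3*h + h*p))*((½)*(-1)²) = -4 + (2 - 3*h + h*p)*((½)*1) = -4 + (2 - 3*h + h*p)*(½) = -4 + (1 - 3*h/2 + h*p/2) = -3 - 3*h/2 + h*p/2)
-332892 + (-237 - 237*Y(14, 11)) = -332892 + (-237 - 237*(-3 - 3/2*14 + (½)*14*11)) = -332892 + (-237 - 237*(-3 - 21 + 77)) = -332892 + (-237 - 237*53) = -332892 + (-237 - 12561) = -332892 - 12798 = -345690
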